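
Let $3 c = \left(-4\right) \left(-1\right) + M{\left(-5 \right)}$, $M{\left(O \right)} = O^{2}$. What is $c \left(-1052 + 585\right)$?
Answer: $- \frac{13543}{3} \approx -4514.3$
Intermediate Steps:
$c = \frac{29}{3}$ ($c = \frac{\left(-4\right) \left(-1\right) + \left(-5\right)^{2}}{3} = \frac{4 + 25}{3} = \frac{1}{3} \cdot 29 = \frac{29}{3} \approx 9.6667$)
$c \left(-1052 + 585\right) = \frac{29 \left(-1052 + 585\right)}{3} = \frac{29}{3} \left(-467\right) = - \frac{13543}{3}$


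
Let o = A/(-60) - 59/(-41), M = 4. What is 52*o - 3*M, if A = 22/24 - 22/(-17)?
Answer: 7642177/125460 ≈ 60.913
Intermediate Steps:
A = 451/204 (A = 22*(1/24) - 22*(-1/17) = 11/12 + 22/17 = 451/204 ≈ 2.2108)
o = 703669/501840 (o = (451/204)/(-60) - 59/(-41) = (451/204)*(-1/60) - 59*(-1/41) = -451/12240 + 59/41 = 703669/501840 ≈ 1.4022)
52*o - 3*M = 52*(703669/501840) - 3*4 = 9147697/125460 - 12 = 7642177/125460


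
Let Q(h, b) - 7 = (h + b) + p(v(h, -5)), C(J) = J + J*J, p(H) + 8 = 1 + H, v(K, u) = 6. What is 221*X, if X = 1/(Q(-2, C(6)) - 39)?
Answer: 221/7 ≈ 31.571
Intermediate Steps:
p(H) = -7 + H (p(H) = -8 + (1 + H) = -7 + H)
C(J) = J + J**2
Q(h, b) = 6 + b + h (Q(h, b) = 7 + ((h + b) + (-7 + 6)) = 7 + ((b + h) - 1) = 7 + (-1 + b + h) = 6 + b + h)
X = 1/7 (X = 1/((6 + 6*(1 + 6) - 2) - 39) = 1/((6 + 6*7 - 2) - 39) = 1/((6 + 42 - 2) - 39) = 1/(46 - 39) = 1/7 ≈ 0.14286)
221*X = 221*(1/7) = 221/7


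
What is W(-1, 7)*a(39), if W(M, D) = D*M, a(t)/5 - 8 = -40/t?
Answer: -9520/39 ≈ -244.10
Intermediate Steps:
a(t) = 40 - 200/t (a(t) = 40 + 5*(-40/t) = 40 - 200/t)
W(-1, 7)*a(39) = (7*(-1))*(40 - 200/39) = -7*(40 - 200*1/39) = -7*(40 - 200/39) = -7*1360/39 = -9520/39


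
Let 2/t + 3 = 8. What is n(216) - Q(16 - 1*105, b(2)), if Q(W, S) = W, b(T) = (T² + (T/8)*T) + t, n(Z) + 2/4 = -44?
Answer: 89/2 ≈ 44.500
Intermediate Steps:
t = ⅖ (t = 2/(-3 + 8) = 2/5 = 2*(⅕) = ⅖ ≈ 0.40000)
n(Z) = -89/2 (n(Z) = -½ - 44 = -89/2)
b(T) = ⅖ + 9*T²/8 (b(T) = (T² + (T/8)*T) + ⅖ = (T² + T²/8) + ⅖ = 9*T²/8 + ⅖ = ⅖ + 9*T²/8)
n(216) - Q(16 - 1*105, b(2)) = -89/2 - (16 - 1*105) = -89/2 - (16 - 105) = -89/2 - 1*(-89) = -89/2 + 89 = 89/2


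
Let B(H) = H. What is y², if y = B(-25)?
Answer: 625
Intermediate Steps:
y = -25
y² = (-25)² = 625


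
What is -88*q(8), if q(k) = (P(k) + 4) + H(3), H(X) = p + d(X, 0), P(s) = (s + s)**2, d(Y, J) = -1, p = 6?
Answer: -23320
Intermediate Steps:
P(s) = 4*s**2 (P(s) = (2*s)**2 = 4*s**2)
H(X) = 5 (H(X) = 6 - 1 = 5)
q(k) = 9 + 4*k**2 (q(k) = (4*k**2 + 4) + 5 = (4 + 4*k**2) + 5 = 9 + 4*k**2)
-88*q(8) = -88*(9 + 4*8**2) = -88*(9 + 4*64) = -88*(9 + 256) = -88*265 = -23320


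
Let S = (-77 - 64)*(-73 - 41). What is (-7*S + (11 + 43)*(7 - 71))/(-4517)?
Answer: 115974/4517 ≈ 25.675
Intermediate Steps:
S = 16074 (S = -141*(-114) = 16074)
(-7*S + (11 + 43)*(7 - 71))/(-4517) = (-7*16074 + (11 + 43)*(7 - 71))/(-4517) = (-112518 + 54*(-64))*(-1/4517) = (-112518 - 3456)*(-1/4517) = -115974*(-1/4517) = 115974/4517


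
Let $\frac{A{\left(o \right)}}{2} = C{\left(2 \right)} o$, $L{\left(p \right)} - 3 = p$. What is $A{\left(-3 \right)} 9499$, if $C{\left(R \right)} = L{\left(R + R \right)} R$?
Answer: $-797916$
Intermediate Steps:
$L{\left(p \right)} = 3 + p$
$C{\left(R \right)} = R \left(3 + 2 R\right)$ ($C{\left(R \right)} = \left(3 + \left(R + R\right)\right) R = \left(3 + 2 R\right) R = R \left(3 + 2 R\right)$)
$A{\left(o \right)} = 28 o$ ($A{\left(o \right)} = 2 \cdot 2 \left(3 + 2 \cdot 2\right) o = 2 \cdot 2 \left(3 + 4\right) o = 2 \cdot 2 \cdot 7 o = 2 \cdot 14 o = 28 o$)
$A{\left(-3 \right)} 9499 = 28 \left(-3\right) 9499 = \left(-84\right) 9499 = -797916$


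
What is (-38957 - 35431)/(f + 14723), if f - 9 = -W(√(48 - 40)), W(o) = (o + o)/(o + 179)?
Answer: -2194028367171/434511305599 - 3328863*√2/434511305599 ≈ -5.0494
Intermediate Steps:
W(o) = 2*o/(179 + o) (W(o) = (2*o)/(179 + o) = 2*o/(179 + o))
f = 9 - 4*√2/(179 + 2*√2) (f = 9 - 2*√(48 - 40)/(179 + √(48 - 40)) = 9 - 2*√8/(179 + √8) = 9 - 2*2*√2/(179 + 2*√2) = 9 - 4*√2/(179 + 2*√2) ≈ 8.9689)
(-38957 - 35431)/(f + 14723) = (-38957 - 35431)/((288313/32033 - 716*√2/32033) + 14723) = -74388/(471910172/32033 - 716*√2/32033)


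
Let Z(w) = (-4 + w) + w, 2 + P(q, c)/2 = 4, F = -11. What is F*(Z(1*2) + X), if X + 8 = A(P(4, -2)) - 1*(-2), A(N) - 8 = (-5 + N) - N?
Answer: 33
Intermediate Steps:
P(q, c) = 4 (P(q, c) = -4 + 2*4 = -4 + 8 = 4)
Z(w) = -4 + 2*w
A(N) = 3 (A(N) = 8 + ((-5 + N) - N) = 8 - 5 = 3)
X = -3 (X = -8 + (3 - 1*(-2)) = -8 + (3 + 2) = -8 + 5 = -3)
F*(Z(1*2) + X) = -11*((-4 + 2*(1*2)) - 3) = -11*((-4 + 2*2) - 3) = -11*((-4 + 4) - 3) = -11*(0 - 3) = -11*(-3) = 33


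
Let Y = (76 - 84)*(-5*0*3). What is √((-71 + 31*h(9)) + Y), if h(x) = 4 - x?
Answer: I*√226 ≈ 15.033*I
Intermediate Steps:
Y = 0 (Y = -0*3 = -8*0 = 0)
√((-71 + 31*h(9)) + Y) = √((-71 + 31*(4 - 1*9)) + 0) = √((-71 + 31*(4 - 9)) + 0) = √((-71 + 31*(-5)) + 0) = √((-71 - 155) + 0) = √(-226 + 0) = √(-226) = I*√226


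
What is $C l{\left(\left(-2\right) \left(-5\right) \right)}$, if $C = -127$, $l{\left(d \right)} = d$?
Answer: $-1270$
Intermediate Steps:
$C l{\left(\left(-2\right) \left(-5\right) \right)} = - 127 \left(\left(-2\right) \left(-5\right)\right) = \left(-127\right) 10 = -1270$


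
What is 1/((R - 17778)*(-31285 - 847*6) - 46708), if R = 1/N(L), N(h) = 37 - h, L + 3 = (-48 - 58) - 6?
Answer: 152/98265807969 ≈ 1.5468e-9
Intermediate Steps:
L = -115 (L = -3 + ((-48 - 58) - 6) = -3 + (-106 - 6) = -3 - 112 = -115)
R = 1/152 (R = 1/(37 - 1*(-115)) = 1/(37 + 115) = 1/152 ≈ 0.0065789)
1/((R - 17778)*(-31285 - 847*6) - 46708) = 1/((1/152 - 17778)*(-31285 - 847*6) - 46708) = 1/(-2702255*(-31285 - 5082)/152 - 46708) = 1/(-2702255/152*(-36367) - 46708) = 1/(98272907585/152 - 46708) = 1/(98265807969/152) = 152/98265807969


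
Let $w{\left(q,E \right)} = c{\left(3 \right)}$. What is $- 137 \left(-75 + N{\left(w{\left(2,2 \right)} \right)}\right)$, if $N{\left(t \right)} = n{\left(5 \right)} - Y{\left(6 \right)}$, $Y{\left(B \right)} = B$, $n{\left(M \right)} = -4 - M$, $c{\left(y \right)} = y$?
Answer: $12330$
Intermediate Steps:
$w{\left(q,E \right)} = 3$
$N{\left(t \right)} = -15$ ($N{\left(t \right)} = \left(-4 - 5\right) - 6 = -9 - 6 = -15$)
$- 137 \left(-75 + N{\left(w{\left(2,2 \right)} \right)}\right) = - 137 \left(-75 - 15\right) = \left(-137\right) \left(-90\right) = 12330$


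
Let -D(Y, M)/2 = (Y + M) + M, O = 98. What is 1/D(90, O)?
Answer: -1/572 ≈ -0.0017483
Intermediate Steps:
D(Y, M) = -4*M - 2*Y (D(Y, M) = -2*((Y + M) + M) = -2*((M + Y) + M) = -2*(Y + 2*M) = -4*M - 2*Y)
1/D(90, O) = 1/(-4*98 - 2*90) = 1/(-392 - 180) = 1/(-572) = -1/572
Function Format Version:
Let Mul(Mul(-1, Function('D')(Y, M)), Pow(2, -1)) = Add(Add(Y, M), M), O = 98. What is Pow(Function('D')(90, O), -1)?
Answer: Rational(-1, 572) ≈ -0.0017483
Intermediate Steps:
Function('D')(Y, M) = Add(Mul(-4, M), Mul(-2, Y)) (Function('D')(Y, M) = Mul(-2, Add(Add(Y, M), M)) = Mul(-2, Add(Add(M, Y), M)) = Mul(-2, Add(Y, Mul(2, M))) = Add(Mul(-4, M), Mul(-2, Y)))
Pow(Function('D')(90, O), -1) = Pow(Add(Mul(-4, 98), Mul(-2, 90)), -1) = Pow(Add(-392, -180), -1) = Pow(-572, -1) = Rational(-1, 572)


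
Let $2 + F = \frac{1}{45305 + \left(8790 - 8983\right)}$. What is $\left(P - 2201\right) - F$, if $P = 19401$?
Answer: $\frac{776016623}{45112} \approx 17202.0$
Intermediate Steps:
$F = - \frac{90223}{45112}$ ($F = -2 + \frac{1}{45305 + \left(8790 - 8983\right)} = -2 + \frac{1}{45305 - 193} = -2 + \frac{1}{45112} = - \frac{90223}{45112} \approx -2.0$)
$\left(P - 2201\right) - F = \left(19401 - 2201\right) - - \frac{90223}{45112} = \left(19401 - 2201\right) + \frac{90223}{45112} = 17200 + \frac{90223}{45112} = \frac{776016623}{45112}$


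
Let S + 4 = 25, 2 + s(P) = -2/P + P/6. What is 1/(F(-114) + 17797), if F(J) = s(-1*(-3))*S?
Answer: 2/35503 ≈ 5.6333e-5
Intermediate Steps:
s(P) = -2 - 2/P + P/6 (s(P) = -2 + (-2/P + P/6) = -2 - 2/P + P/6)
S = 21 (S = -4 + 25 = 21)
F(J) = -91/2 (F(J) = (-2 - 2/((-1*(-3))) + (-1*(-3))/6)*21 = (-2 - 2/3 + (1/6)*3)*21 = (-2 - 2*1/3 + 1/2)*21 = (-2 - 2/3 + 1/2)*21 = -13/6*21 = -91/2)
1/(F(-114) + 17797) = 1/(-91/2 + 17797) = 1/(35503/2) = 2/35503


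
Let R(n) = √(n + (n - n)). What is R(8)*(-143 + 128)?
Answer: -30*√2 ≈ -42.426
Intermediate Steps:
R(n) = √n (R(n) = √(n + 0) = √n)
R(8)*(-143 + 128) = √8*(-143 + 128) = (2*√2)*(-15) = -30*√2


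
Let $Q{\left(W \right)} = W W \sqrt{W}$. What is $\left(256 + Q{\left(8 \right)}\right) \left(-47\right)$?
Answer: $-12032 - 6016 \sqrt{2} \approx -20540.0$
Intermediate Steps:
$Q{\left(W \right)} = W^{\frac{5}{2}}$ ($Q{\left(W \right)} = W^{2} \sqrt{W} = W^{\frac{5}{2}}$)
$\left(256 + Q{\left(8 \right)}\right) \left(-47\right) = \left(256 + 8^{\frac{5}{2}}\right) \left(-47\right) = \left(256 + 128 \sqrt{2}\right) \left(-47\right) = -12032 - 6016 \sqrt{2}$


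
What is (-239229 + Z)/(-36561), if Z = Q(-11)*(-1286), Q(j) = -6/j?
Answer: 879745/134057 ≈ 6.5625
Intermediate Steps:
Z = -7716/11 (Z = -6/(-11)*(-1286) = -6*(-1/11)*(-1286) = (6/11)*(-1286) = -7716/11 ≈ -701.45)
(-239229 + Z)/(-36561) = (-239229 - 7716/11)/(-36561) = -2639235/11*(-1/36561) = 879745/134057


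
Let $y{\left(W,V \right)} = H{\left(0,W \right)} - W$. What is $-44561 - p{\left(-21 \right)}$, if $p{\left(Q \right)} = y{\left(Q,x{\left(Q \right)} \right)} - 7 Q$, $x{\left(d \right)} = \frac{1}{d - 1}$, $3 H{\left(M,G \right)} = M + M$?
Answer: $-44729$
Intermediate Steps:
$H{\left(M,G \right)} = \frac{2 M}{3}$ ($H{\left(M,G \right)} = \frac{M + M}{3} = \frac{2 M}{3}$)
$x{\left(d \right)} = \frac{1}{-1 + d}$
$y{\left(W,V \right)} = - W$ ($y{\left(W,V \right)} = \frac{2}{3} \cdot 0 - W = 0 - W = - W$)
$p{\left(Q \right)} = - 8 Q$ ($p{\left(Q \right)} = - Q - 7 Q = - 8 Q$)
$-44561 - p{\left(-21 \right)} = -44561 - \left(-8\right) \left(-21\right) = -44561 - 168 = -44729$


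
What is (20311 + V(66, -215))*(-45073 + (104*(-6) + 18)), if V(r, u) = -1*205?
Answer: -918421974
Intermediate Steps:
V(r, u) = -205
(20311 + V(66, -215))*(-45073 + (104*(-6) + 18)) = (20311 - 205)*(-45073 + (104*(-6) + 18)) = 20106*(-45073 + (-624 + 18)) = 20106*(-45073 - 606) = 20106*(-45679) = -918421974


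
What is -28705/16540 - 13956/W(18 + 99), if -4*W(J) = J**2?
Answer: 35359081/15094404 ≈ 2.3425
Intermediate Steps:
W(J) = -J**2/4
-28705/16540 - 13956/W(18 + 99) = -28705/16540 - 13956*(-4/(18 + 99)**2) = -28705*1/16540 - 13956/((-1/4*117**2)) = -5741/3308 - 13956/((-1/4*13689)) = -5741/3308 - 13956/(-13689/4) = -5741/3308 - 13956*(-4/13689) = -5741/3308 + 18608/4563 = 35359081/15094404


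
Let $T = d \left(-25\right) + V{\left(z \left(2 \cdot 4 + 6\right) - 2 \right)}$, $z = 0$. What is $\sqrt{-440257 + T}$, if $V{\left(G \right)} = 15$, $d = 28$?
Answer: $i \sqrt{440942} \approx 664.04 i$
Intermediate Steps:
$T = -685$ ($T = 28 \left(-25\right) + 15 = -700 + 15 = -685$)
$\sqrt{-440257 + T} = \sqrt{-440257 - 685} = \sqrt{-440942} = i \sqrt{440942}$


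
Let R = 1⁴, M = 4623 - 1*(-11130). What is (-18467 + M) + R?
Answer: -2713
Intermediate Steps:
M = 15753 (M = 4623 + 11130 = 15753)
R = 1
(-18467 + M) + R = (-18467 + 15753) + 1 = -2714 + 1 = -2713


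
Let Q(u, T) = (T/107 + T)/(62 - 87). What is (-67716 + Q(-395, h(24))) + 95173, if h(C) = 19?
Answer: 73445423/2675 ≈ 27456.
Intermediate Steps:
Q(u, T) = -108*T/2675 (Q(u, T) = (T*(1/107) + T)/(-25) = (T/107 + T)*(-1/25) = (108*T/107)*(-1/25) = -108*T/2675)
(-67716 + Q(-395, h(24))) + 95173 = (-67716 - 108/2675*19) + 95173 = (-67716 - 2052/2675) + 95173 = -181142352/2675 + 95173 = 73445423/2675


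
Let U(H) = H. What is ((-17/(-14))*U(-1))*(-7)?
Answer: 17/2 ≈ 8.5000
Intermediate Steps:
((-17/(-14))*U(-1))*(-7) = (-17/(-14)*(-1))*(-7) = (-17*(-1/14)*(-1))*(-7) = ((17/14)*(-1))*(-7) = -17/14*(-7) = 17/2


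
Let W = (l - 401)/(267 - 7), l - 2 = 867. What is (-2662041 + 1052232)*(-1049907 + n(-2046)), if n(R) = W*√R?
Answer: 1690149737763 - 14488281*I*√2046/5 ≈ 1.6901e+12 - 1.3107e+8*I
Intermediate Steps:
l = 869 (l = 2 + 867 = 869)
W = 9/5 (W = (869 - 401)/(267 - 7) = 468/260 = 468*(1/260) = 9/5 ≈ 1.8000)
n(R) = 9*√R/5
(-2662041 + 1052232)*(-1049907 + n(-2046)) = (-2662041 + 1052232)*(-1049907 + 9*√(-2046)/5) = -1609809*(-1049907 + 9*(I*√2046)/5) = -1609809*(-1049907 + 9*I*√2046/5) = 1690149737763 - 14488281*I*√2046/5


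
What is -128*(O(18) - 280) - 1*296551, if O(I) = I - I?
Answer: -260711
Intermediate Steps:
O(I) = 0
-128*(O(18) - 280) - 1*296551 = -128*(0 - 280) - 1*296551 = -128*(-280) - 296551 = 35840 - 296551 = -260711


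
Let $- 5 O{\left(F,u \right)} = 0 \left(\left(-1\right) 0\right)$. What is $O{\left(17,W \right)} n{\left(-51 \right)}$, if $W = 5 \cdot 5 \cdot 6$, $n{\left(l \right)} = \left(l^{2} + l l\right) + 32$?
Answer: $0$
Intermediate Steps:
$n{\left(l \right)} = 32 + 2 l^{2}$ ($n{\left(l \right)} = \left(l^{2} + l^{2}\right) + 32 = 2 l^{2} + 32 = 32 + 2 l^{2}$)
$W = 150$ ($W = 25 \cdot 6 = 150$)
$O{\left(F,u \right)} = 0$ ($O{\left(F,u \right)} = - \frac{0 \left(\left(-1\right) 0\right)}{5} = - \frac{0 \cdot 0}{5} = \left(- \frac{1}{5}\right) 0 = 0$)
$O{\left(17,W \right)} n{\left(-51 \right)} = 0 \left(32 + 2 \left(-51\right)^{2}\right) = 0 \left(32 + 2 \cdot 2601\right) = 0 \left(32 + 5202\right) = 0 \cdot 5234 = 0$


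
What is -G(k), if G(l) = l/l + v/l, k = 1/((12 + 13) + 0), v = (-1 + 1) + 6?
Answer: -151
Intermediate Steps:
v = 6 (v = 0 + 6 = 6)
k = 1/25 (k = 1/(25 + 0) = 1/25 ≈ 0.040000)
G(l) = 1 + 6/l (G(l) = l/l + 6/l = 1 + 6/l)
-G(k) = -(6 + 1/25)/1/25 = -25*151/25 = -1*151 = -151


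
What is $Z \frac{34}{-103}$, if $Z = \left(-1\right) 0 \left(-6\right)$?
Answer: $0$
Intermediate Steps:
$Z = 0$ ($Z = 0 \left(-6\right) = 0$)
$Z \frac{34}{-103} = 0 \frac{34}{-103} = 0 \cdot 34 \left(- \frac{1}{103}\right) = 0 \left(- \frac{34}{103}\right) = 0$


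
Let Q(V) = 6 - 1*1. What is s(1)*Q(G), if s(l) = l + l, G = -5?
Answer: 10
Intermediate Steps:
Q(V) = 5 (Q(V) = 6 - 1 = 5)
s(l) = 2*l
s(1)*Q(G) = (2*1)*5 = 2*5 = 10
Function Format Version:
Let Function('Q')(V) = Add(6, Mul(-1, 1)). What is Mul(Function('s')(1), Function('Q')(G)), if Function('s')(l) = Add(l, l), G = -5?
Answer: 10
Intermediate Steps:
Function('Q')(V) = 5 (Function('Q')(V) = Add(6, -1) = 5)
Function('s')(l) = Mul(2, l)
Mul(Function('s')(1), Function('Q')(G)) = Mul(Mul(2, 1), 5) = Mul(2, 5) = 10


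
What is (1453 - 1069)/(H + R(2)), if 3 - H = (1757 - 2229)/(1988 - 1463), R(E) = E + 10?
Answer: 201600/8347 ≈ 24.152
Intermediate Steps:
R(E) = 10 + E
H = 2047/525 (H = 3 - (1757 - 2229)/(1988 - 1463) = 3 - (-472)/525 = 3 - 1*(-472/525) = 3 + 472/525 = 2047/525 ≈ 3.8990)
(1453 - 1069)/(H + R(2)) = (1453 - 1069)/(2047/525 + (10 + 2)) = 384/(2047/525 + 12) = 384/(8347/525) = 384*(525/8347) = 201600/8347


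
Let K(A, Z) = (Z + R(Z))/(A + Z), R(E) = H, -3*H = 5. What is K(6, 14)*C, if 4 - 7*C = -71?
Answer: 185/28 ≈ 6.6071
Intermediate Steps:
H = -5/3 (H = -1/3*5 = -5/3 ≈ -1.6667)
C = 75/7 (C = 4/7 - 1/7*(-71) = 4/7 + 71/7 = 75/7 ≈ 10.714)
R(E) = -5/3
K(A, Z) = (-5/3 + Z)/(A + Z) (K(A, Z) = (Z - 5/3)/(A + Z) = (-5/3 + Z)/(A + Z))
K(6, 14)*C = ((-5/3 + 14)/(6 + 14))*(75/7) = ((37/3)/20)*(75/7) = ((1/20)*(37/3))*(75/7) = (37/60)*(75/7) = 185/28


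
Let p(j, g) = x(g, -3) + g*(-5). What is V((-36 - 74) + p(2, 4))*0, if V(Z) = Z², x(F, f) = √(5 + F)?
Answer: 0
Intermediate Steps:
p(j, g) = √(5 + g) - 5*g (p(j, g) = √(5 + g) + g*(-5) = √(5 + g) - 5*g)
V((-36 - 74) + p(2, 4))*0 = ((-36 - 74) + (√(5 + 4) - 5*4))²*0 = (-110 + (√9 - 20))²*0 = (-110 + (3 - 20))²*0 = (-110 - 17)²*0 = (-127)²*0 = 16129*0 = 0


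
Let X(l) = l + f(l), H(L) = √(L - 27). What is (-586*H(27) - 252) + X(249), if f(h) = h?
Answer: 246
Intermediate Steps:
H(L) = √(-27 + L)
X(l) = 2*l (X(l) = l + l = 2*l)
(-586*H(27) - 252) + X(249) = (-586*√(-27 + 27) - 252) + 2*249 = (-586*√0 - 252) + 498 = (-586*0 - 252) + 498 = (0 - 252) + 498 = -252 + 498 = 246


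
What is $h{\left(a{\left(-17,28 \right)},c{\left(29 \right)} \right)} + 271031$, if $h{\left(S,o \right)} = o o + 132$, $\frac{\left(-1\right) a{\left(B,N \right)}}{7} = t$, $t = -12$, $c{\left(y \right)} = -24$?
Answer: $271739$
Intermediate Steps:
$a{\left(B,N \right)} = 84$ ($a{\left(B,N \right)} = \left(-7\right) \left(-12\right) = 84$)
$h{\left(S,o \right)} = 132 + o^{2}$ ($h{\left(S,o \right)} = o^{2} + 132 = 132 + o^{2}$)
$h{\left(a{\left(-17,28 \right)},c{\left(29 \right)} \right)} + 271031 = \left(132 + \left(-24\right)^{2}\right) + 271031 = \left(132 + 576\right) + 271031 = 708 + 271031 = 271739$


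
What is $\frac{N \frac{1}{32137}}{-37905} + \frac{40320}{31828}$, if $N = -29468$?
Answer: $\frac{12279216565676}{9692843301645} \approx 1.2668$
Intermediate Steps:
$\frac{N \frac{1}{32137}}{-37905} + \frac{40320}{31828} = \frac{\left(-29468\right) \frac{1}{32137}}{-37905} + \frac{40320}{31828} = \left(-29468\right) \frac{1}{32137} \left(- \frac{1}{37905}\right) + 40320 \cdot \frac{1}{31828} = \left(- \frac{29468}{32137}\right) \left(- \frac{1}{37905}\right) + \frac{10080}{7957} = \frac{29468}{1218152985} + \frac{10080}{7957} = \frac{12279216565676}{9692843301645}$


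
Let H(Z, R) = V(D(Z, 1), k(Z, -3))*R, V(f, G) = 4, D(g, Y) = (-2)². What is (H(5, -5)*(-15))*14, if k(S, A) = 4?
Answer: 4200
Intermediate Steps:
D(g, Y) = 4
H(Z, R) = 4*R
(H(5, -5)*(-15))*14 = ((4*(-5))*(-15))*14 = -20*(-15)*14 = 300*14 = 4200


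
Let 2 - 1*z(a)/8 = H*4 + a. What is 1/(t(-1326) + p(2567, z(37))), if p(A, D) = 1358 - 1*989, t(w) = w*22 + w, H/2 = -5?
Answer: -1/30129 ≈ -3.3191e-5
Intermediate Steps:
H = -10 (H = 2*(-5) = -10)
t(w) = 23*w (t(w) = 22*w + w = 23*w)
z(a) = 336 - 8*a (z(a) = 16 - 8*(-10*4 + a) = 16 - 8*(-40 + a) = 16 + (320 - 8*a) = 336 - 8*a)
p(A, D) = 369 (p(A, D) = 1358 - 989 = 369)
1/(t(-1326) + p(2567, z(37))) = 1/(23*(-1326) + 369) = 1/(-30498 + 369) = 1/(-30129) = -1/30129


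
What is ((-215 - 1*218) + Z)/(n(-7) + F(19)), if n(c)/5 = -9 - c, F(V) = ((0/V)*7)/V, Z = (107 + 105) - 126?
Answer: 347/10 ≈ 34.700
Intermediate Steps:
Z = 86 (Z = 212 - 126 = 86)
F(V) = 0 (F(V) = (0*7)/V = 0/V = 0)
n(c) = -45 - 5*c (n(c) = 5*(-9 - c) = -45 - 5*c)
((-215 - 1*218) + Z)/(n(-7) + F(19)) = ((-215 - 1*218) + 86)/((-45 - 5*(-7)) + 0) = ((-215 - 218) + 86)/((-45 + 35) + 0) = (-433 + 86)/(-10 + 0) = -347/(-10) = -347*(-1/10) = 347/10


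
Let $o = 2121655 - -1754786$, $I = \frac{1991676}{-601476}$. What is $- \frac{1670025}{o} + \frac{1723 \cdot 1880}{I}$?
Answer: $- \frac{209793630439558215}{214461514031} \approx -9.7823 \cdot 10^{5}$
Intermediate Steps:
$I = - \frac{165973}{50123}$ ($I = 1991676 \left(- \frac{1}{601476}\right) = - \frac{165973}{50123} \approx -3.3113$)
$o = 3876441$ ($o = 2121655 + 1754786 = 3876441$)
$- \frac{1670025}{o} + \frac{1723 \cdot 1880}{I} = - \frac{1670025}{3876441} + \frac{1723 \cdot 1880}{- \frac{165973}{50123}} = \left(-1670025\right) \frac{1}{3876441} + 3239240 \left(- \frac{50123}{165973}\right) = - \frac{556675}{1292147} - \frac{162360426520}{165973} = - \frac{209793630439558215}{214461514031}$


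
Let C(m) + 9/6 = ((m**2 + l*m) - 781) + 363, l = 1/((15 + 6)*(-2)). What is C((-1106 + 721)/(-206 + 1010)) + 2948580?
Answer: 635246091121/215472 ≈ 2.9482e+6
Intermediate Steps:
l = -1/42 (l = 1/(21*(-2)) = 1/(-42) = -1/42 ≈ -0.023810)
C(m) = -839/2 + m**2 - m/42 (C(m) = -3/2 + (((m**2 - m/42) - 781) + 363) = -3/2 + ((-781 + m**2 - m/42) + 363) = -3/2 + (-418 + m**2 - m/42) = -839/2 + m**2 - m/42)
C((-1106 + 721)/(-206 + 1010)) + 2948580 = (-839/2 + ((-1106 + 721)/(-206 + 1010))**2 - (-1106 + 721)/(42*(-206 + 1010))) + 2948580 = (-839/2 + (-385/804)**2 - (-55)/(6*804)) + 2948580 = (-839/2 + (-385*1/804)**2 - (-55)/(6*804)) + 2948580 = (-839/2 + (-385/804)**2 - 1/42*(-385/804)) + 2948580 = (-839/2 + 148225/646416 + 55/4824) + 2948580 = -90338639/215472 + 2948580 = 635246091121/215472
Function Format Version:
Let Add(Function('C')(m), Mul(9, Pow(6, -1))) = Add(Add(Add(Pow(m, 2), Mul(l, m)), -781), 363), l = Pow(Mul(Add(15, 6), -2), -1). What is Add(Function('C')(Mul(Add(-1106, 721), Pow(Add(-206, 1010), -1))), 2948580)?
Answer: Rational(635246091121, 215472) ≈ 2.9482e+6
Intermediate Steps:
l = Rational(-1, 42) (l = Pow(Mul(21, -2), -1) = Pow(-42, -1) = Rational(-1, 42) ≈ -0.023810)
Function('C')(m) = Add(Rational(-839, 2), Pow(m, 2), Mul(Rational(-1, 42), m)) (Function('C')(m) = Add(Rational(-3, 2), Add(Add(Add(Pow(m, 2), Mul(Rational(-1, 42), m)), -781), 363)) = Add(Rational(-3, 2), Add(Add(-781, Pow(m, 2), Mul(Rational(-1, 42), m)), 363)) = Add(Rational(-3, 2), Add(-418, Pow(m, 2), Mul(Rational(-1, 42), m))) = Add(Rational(-839, 2), Pow(m, 2), Mul(Rational(-1, 42), m)))
Add(Function('C')(Mul(Add(-1106, 721), Pow(Add(-206, 1010), -1))), 2948580) = Add(Add(Rational(-839, 2), Pow(Mul(Add(-1106, 721), Pow(Add(-206, 1010), -1)), 2), Mul(Rational(-1, 42), Mul(Add(-1106, 721), Pow(Add(-206, 1010), -1)))), 2948580) = Add(Add(Rational(-839, 2), Pow(Mul(-385, Pow(804, -1)), 2), Mul(Rational(-1, 42), Mul(-385, Pow(804, -1)))), 2948580) = Add(Add(Rational(-839, 2), Pow(Mul(-385, Rational(1, 804)), 2), Mul(Rational(-1, 42), Mul(-385, Rational(1, 804)))), 2948580) = Add(Add(Rational(-839, 2), Pow(Rational(-385, 804), 2), Mul(Rational(-1, 42), Rational(-385, 804))), 2948580) = Add(Add(Rational(-839, 2), Rational(148225, 646416), Rational(55, 4824)), 2948580) = Add(Rational(-90338639, 215472), 2948580) = Rational(635246091121, 215472)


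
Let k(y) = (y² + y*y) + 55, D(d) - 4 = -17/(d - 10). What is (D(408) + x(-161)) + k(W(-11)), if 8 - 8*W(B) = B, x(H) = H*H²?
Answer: -26575006129/6368 ≈ -4.1732e+6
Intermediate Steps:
x(H) = H³
W(B) = 1 - B/8
D(d) = 4 - 17/(-10 + d) (D(d) = 4 - 17/(d - 10) = 4 - 17/(-10 + d))
k(y) = 55 + 2*y² (k(y) = (y² + y²) + 55 = 2*y² + 55 = 55 + 2*y²)
(D(408) + x(-161)) + k(W(-11)) = ((-57 + 4*408)/(-10 + 408) + (-161)³) + (55 + 2*(1 - ⅛*(-11))²) = ((-57 + 1632)/398 - 4173281) + (55 + 2*(1 + 11/8)²) = ((1/398)*1575 - 4173281) + (55 + 2*(19/8)²) = (1575/398 - 4173281) + (55 + 2*(361/64)) = -1660964263/398 + (55 + 361/32) = -1660964263/398 + 2121/32 = -26575006129/6368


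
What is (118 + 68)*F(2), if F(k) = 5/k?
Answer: 465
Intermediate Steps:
(118 + 68)*F(2) = (118 + 68)*(5/2) = 186*(5*(½)) = 186*(5/2) = 465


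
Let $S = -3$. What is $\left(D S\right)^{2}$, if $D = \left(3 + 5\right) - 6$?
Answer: $36$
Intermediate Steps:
$D = 2$ ($D = 8 - 6 = 2$)
$\left(D S\right)^{2} = \left(2 \left(-3\right)\right)^{2} = \left(-6\right)^{2} = 36$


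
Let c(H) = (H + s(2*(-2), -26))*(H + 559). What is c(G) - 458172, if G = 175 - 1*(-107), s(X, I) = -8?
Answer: -227738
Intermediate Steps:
G = 282 (G = 175 + 107 = 282)
c(H) = (-8 + H)*(559 + H) (c(H) = (H - 8)*(H + 559) = (-8 + H)*(559 + H))
c(G) - 458172 = (-4472 + 282² + 551*282) - 458172 = (-4472 + 79524 + 155382) - 458172 = 230434 - 458172 = -227738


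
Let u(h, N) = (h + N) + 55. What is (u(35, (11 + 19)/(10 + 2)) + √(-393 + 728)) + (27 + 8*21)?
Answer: 575/2 + √335 ≈ 305.80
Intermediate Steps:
u(h, N) = 55 + N + h (u(h, N) = (N + h) + 55 = 55 + N + h)
(u(35, (11 + 19)/(10 + 2)) + √(-393 + 728)) + (27 + 8*21) = ((55 + (11 + 19)/(10 + 2) + 35) + √(-393 + 728)) + (27 + 8*21) = ((55 + 30/12 + 35) + √335) + (27 + 168) = ((55 + 30*(1/12) + 35) + √335) + 195 = ((55 + 5/2 + 35) + √335) + 195 = (185/2 + √335) + 195 = 575/2 + √335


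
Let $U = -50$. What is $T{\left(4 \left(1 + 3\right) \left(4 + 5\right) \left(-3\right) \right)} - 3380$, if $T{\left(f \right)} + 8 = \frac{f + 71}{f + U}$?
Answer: $- \frac{1632655}{482} \approx -3387.3$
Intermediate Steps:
$T{\left(f \right)} = -8 + \frac{71 + f}{-50 + f}$ ($T{\left(f \right)} = -8 + \frac{f + 71}{f - 50} = -8 + \frac{71 + f}{-50 + f}$)
$T{\left(4 \left(1 + 3\right) \left(4 + 5\right) \left(-3\right) \right)} - 3380 = \frac{471 - 7 \cdot 4 \left(1 + 3\right) \left(4 + 5\right) \left(-3\right)}{-50 + 4 \left(1 + 3\right) \left(4 + 5\right) \left(-3\right)} - 3380 = \frac{471 - 7 \cdot 4 \cdot 4 \cdot 9 \left(-3\right)}{-50 + 4 \cdot 4 \cdot 9 \left(-3\right)} - 3380 = \frac{471 - 7 \cdot 4 \cdot 36 \left(-3\right)}{-50 + 4 \cdot 36 \left(-3\right)} - 3380 = \frac{471 - 7 \cdot 144 \left(-3\right)}{-50 + 144 \left(-3\right)} - 3380 = \frac{471 - -3024}{-50 - 432} - 3380 = \frac{471 + 3024}{-482} - 3380 = \left(- \frac{1}{482}\right) 3495 - 3380 = - \frac{3495}{482} - 3380 = - \frac{1632655}{482}$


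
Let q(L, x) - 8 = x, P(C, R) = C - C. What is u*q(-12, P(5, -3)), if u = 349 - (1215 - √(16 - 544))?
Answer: -6928 + 32*I*√33 ≈ -6928.0 + 183.83*I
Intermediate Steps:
P(C, R) = 0
q(L, x) = 8 + x
u = -866 + 4*I*√33 (u = 349 - (1215 - √(-528)) = 349 - (1215 - 4*I*√33) = 349 + (-1215 + 4*I*√33) = -866 + 4*I*√33 ≈ -866.0 + 22.978*I)
u*q(-12, P(5, -3)) = (-866 + 4*I*√33)*(8 + 0) = (-866 + 4*I*√33)*8 = -6928 + 32*I*√33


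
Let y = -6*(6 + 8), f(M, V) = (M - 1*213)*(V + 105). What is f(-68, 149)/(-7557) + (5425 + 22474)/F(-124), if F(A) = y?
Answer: -22759703/70532 ≈ -322.69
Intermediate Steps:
f(M, V) = (-213 + M)*(105 + V) (f(M, V) = (M - 213)*(105 + V) = (-213 + M)*(105 + V))
y = -84 (y = -6*14 = -84)
F(A) = -84
f(-68, 149)/(-7557) + (5425 + 22474)/F(-124) = (-22365 - 213*149 + 105*(-68) - 68*149)/(-7557) + (5425 + 22474)/(-84) = (-22365 - 31737 - 7140 - 10132)*(-1/7557) + 27899*(-1/84) = -71374*(-1/7557) - 27899/84 = 71374/7557 - 27899/84 = -22759703/70532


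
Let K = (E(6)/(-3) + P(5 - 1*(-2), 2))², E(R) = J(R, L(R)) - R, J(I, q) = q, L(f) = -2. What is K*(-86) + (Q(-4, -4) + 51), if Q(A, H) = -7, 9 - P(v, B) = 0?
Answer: -104954/9 ≈ -11662.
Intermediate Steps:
P(v, B) = 9 (P(v, B) = 9 - 1*0 = 9 + 0 = 9)
E(R) = -2 - R
K = 1225/9 (K = ((-2 - 1*6)/(-3) + 9)² = ((-2 - 6)*(-⅓) + 9)² = (-8*(-⅓) + 9)² = (8/3 + 9)² = (35/3)² = 1225/9 ≈ 136.11)
K*(-86) + (Q(-4, -4) + 51) = (1225/9)*(-86) + (-7 + 51) = -105350/9 + 44 = -104954/9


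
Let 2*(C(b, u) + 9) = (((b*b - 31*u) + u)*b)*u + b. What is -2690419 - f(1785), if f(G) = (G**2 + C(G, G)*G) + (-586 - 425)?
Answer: -8908406113626118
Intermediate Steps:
C(b, u) = -9 + b/2 + b*u*(b**2 - 30*u)/2 (C(b, u) = -9 + ((((b*b - 31*u) + u)*b)*u + b)/2 = -9 + ((((b**2 - 31*u) + u)*b)*u + b)/2 = -9 + (((b**2 - 30*u)*b)*u + b)/2 = -9 + ((b*(b**2 - 30*u))*u + b)/2 = -9 + (b*u*(b**2 - 30*u) + b)/2 = -9 + (b + b*u*(b**2 - 30*u))/2 = -9 + (b/2 + b*u*(b**2 - 30*u)/2) = -9 + b/2 + b*u*(b**2 - 30*u)/2)
f(G) = -1011 + G**2 + G*(-9 + G/2 + G**4/2 - 15*G**3) (f(G) = (G**2 + (-9 + G/2 + G*G**3/2 - 15*G*G**2)*G) + (-586 - 425) = (G**2 + (-9 + G/2 + G**4/2 - 15*G**3)*G) - 1011 = (G**2 + G*(-9 + G/2 + G**4/2 - 15*G**3)) - 1011 = -1011 + G**2 + G*(-9 + G/2 + G**4/2 - 15*G**3))
-2690419 - f(1785) = -2690419 - (-1011 + (1/2)*1785**5 - 15*1785**4 - 9*1785 + (3/2)*1785**2) = -2690419 - (-1011 + (1/2)*18121373104865625 - 15*10152029750625 - 16065 + (3/2)*3186225) = -2690419 - (-1011 + 18121373104865625/2 - 152280446259375 - 16065 + 9558675/2) = -2690419 - 1*8908406110935699 = -2690419 - 8908406110935699 = -8908406113626118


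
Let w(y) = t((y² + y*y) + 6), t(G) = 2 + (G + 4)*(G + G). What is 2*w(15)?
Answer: 839044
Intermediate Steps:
t(G) = 2 + 2*G*(4 + G) (t(G) = 2 + (4 + G)*(2*G) = 2 + 2*G*(4 + G))
w(y) = 50 + 2*(6 + 2*y²)² + 16*y² (w(y) = 2 + 2*((y² + y*y) + 6)² + 8*((y² + y*y) + 6) = 2 + 2*((y² + y²) + 6)² + 8*((y² + y²) + 6) = 2 + 2*(2*y² + 6)² + 8*(2*y² + 6) = 2 + 2*(6 + 2*y²)² + 8*(6 + 2*y²) = 2 + 2*(6 + 2*y²)² + (48 + 16*y²) = 50 + 2*(6 + 2*y²)² + 16*y²)
2*w(15) = 2*(122 + 8*15⁴ + 64*15²) = 2*(122 + 8*50625 + 64*225) = 2*(122 + 405000 + 14400) = 2*419522 = 839044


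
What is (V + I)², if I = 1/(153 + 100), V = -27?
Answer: 46648900/64009 ≈ 728.79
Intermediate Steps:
I = 1/253 ≈ 0.0039526
(V + I)² = (-27 + 1/253)² = (-6830/253)² = 46648900/64009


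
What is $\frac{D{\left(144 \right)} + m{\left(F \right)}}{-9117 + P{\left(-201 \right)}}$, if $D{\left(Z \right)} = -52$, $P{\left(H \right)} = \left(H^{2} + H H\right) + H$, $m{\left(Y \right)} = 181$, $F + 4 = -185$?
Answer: $\frac{43}{23828} \approx 0.0018046$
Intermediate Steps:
$F = -189$ ($F = -4 - 185 = -189$)
$P{\left(H \right)} = H + 2 H^{2}$ ($P{\left(H \right)} = \left(H^{2} + H^{2}\right) + H = 2 H^{2} + H = H + 2 H^{2}$)
$\frac{D{\left(144 \right)} + m{\left(F \right)}}{-9117 + P{\left(-201 \right)}} = \frac{-52 + 181}{-9117 - 201 \left(1 + 2 \left(-201\right)\right)} = \frac{129}{-9117 - 201 \left(1 - 402\right)} = \frac{129}{-9117 - -80601} = \frac{129}{-9117 + 80601} = \frac{129}{71484} = 129 \cdot \frac{1}{71484} = \frac{43}{23828}$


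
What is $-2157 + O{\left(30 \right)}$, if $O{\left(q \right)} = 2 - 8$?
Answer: $-2163$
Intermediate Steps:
$O{\left(q \right)} = -6$ ($O{\left(q \right)} = 2 - 8 = -6$)
$-2157 + O{\left(30 \right)} = -2157 - 6 = -2163$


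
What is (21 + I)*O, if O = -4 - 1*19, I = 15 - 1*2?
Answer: -782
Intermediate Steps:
I = 13 (I = 15 - 2 = 13)
O = -23 (O = -4 - 19 = -23)
(21 + I)*O = (21 + 13)*(-23) = 34*(-23) = -782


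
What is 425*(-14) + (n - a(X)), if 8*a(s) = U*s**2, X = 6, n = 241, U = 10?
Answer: -5754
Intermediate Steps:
a(s) = 5*s**2/4 (a(s) = (10*s**2)/8 = 5*s**2/4)
425*(-14) + (n - a(X)) = 425*(-14) + (241 - 5*6**2/4) = -5950 + (241 - 5*36/4) = -5950 + (241 - 1*45) = -5950 + (241 - 45) = -5950 + 196 = -5754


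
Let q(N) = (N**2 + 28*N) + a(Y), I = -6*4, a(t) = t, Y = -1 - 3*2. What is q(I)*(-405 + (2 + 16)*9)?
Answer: 25029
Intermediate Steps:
Y = -7 (Y = -1 - 6 = -7)
I = -24
q(N) = -7 + N**2 + 28*N (q(N) = (N**2 + 28*N) - 7 = -7 + N**2 + 28*N)
q(I)*(-405 + (2 + 16)*9) = (-7 + (-24)**2 + 28*(-24))*(-405 + (2 + 16)*9) = (-7 + 576 - 672)*(-405 + 18*9) = -103*(-405 + 162) = -103*(-243) = 25029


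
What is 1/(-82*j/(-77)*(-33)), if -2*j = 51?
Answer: 7/6273 ≈ 0.0011159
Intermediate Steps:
j = -51/2 (j = -½*51 = -51/2 ≈ -25.500)
1/(-82*j/(-77)*(-33)) = 1/(-(-2091)/(-77)*(-33)) = 1/(-(-2091)*(-1)/77*(-33)) = 1/(-82*51/154*(-33)) = 1/(-2091/77*(-33)) = 1/(6273/7) = 7/6273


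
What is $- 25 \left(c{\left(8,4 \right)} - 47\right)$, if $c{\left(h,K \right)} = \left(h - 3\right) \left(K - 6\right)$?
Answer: $1425$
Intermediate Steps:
$c{\left(h,K \right)} = \left(-6 + K\right) \left(-3 + h\right)$ ($c{\left(h,K \right)} = \left(-3 + h\right) \left(-6 + K\right) = \left(-6 + K\right) \left(-3 + h\right)$)
$- 25 \left(c{\left(8,4 \right)} - 47\right) = - 25 \left(\left(18 - 48 - 12 + 4 \cdot 8\right) - 47\right) = - 25 \left(\left(18 - 48 - 12 + 32\right) - 47\right) = - 25 \left(-10 - 47\right) = \left(-25\right) \left(-57\right) = 1425$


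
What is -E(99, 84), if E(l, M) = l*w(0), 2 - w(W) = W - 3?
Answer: -495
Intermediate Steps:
w(W) = 5 - W (w(W) = 2 - (W - 3) = 2 - (-3 + W) = 2 + (3 - W) = 5 - W)
E(l, M) = 5*l (E(l, M) = l*(5 - 1*0) = l*(5 + 0) = l*5 = 5*l)
-E(99, 84) = -5*99 = -1*495 = -495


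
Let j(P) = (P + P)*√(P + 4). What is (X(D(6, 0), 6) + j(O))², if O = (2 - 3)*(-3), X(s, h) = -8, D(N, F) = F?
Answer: 316 - 96*√7 ≈ 62.008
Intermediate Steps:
O = 3 (O = -1*(-3) = 3)
j(P) = 2*P*√(4 + P) (j(P) = (2*P)*√(4 + P) = 2*P*√(4 + P))
(X(D(6, 0), 6) + j(O))² = (-8 + 2*3*√(4 + 3))² = (-8 + 2*3*√7)² = (-8 + 6*√7)²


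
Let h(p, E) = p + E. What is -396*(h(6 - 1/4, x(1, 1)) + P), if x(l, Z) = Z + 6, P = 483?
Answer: -196317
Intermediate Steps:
x(l, Z) = 6 + Z
h(p, E) = E + p
-396*(h(6 - 1/4, x(1, 1)) + P) = -396*(((6 + 1) + (6 - 1/4)) + 483) = -396*((7 + (6 - 1*¼)) + 483) = -396*((7 + (6 - ¼)) + 483) = -396*((7 + 23/4) + 483) = -396*(51/4 + 483) = -396*1983/4 = -196317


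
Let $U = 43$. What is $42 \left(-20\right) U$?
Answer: $-36120$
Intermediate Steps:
$42 \left(-20\right) U = 42 \left(-20\right) 43 = \left(-840\right) 43 = -36120$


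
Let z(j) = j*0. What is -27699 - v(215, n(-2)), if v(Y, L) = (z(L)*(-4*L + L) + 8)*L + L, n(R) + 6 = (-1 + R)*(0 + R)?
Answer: -27699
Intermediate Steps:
z(j) = 0
n(R) = -6 + R*(-1 + R) (n(R) = -6 + (-1 + R)*(0 + R) = -6 + (-1 + R)*R = -6 + R*(-1 + R))
v(Y, L) = 9*L (v(Y, L) = (0*(-4*L + L) + 8)*L + L = (0*(-3*L) + 8)*L + L = (0 + 8)*L + L = 8*L + L = 9*L)
-27699 - v(215, n(-2)) = -27699 - 9*(-6 + (-2)² - 1*(-2)) = -27699 - 9*(-6 + 4 + 2) = -27699 - 9*0 = -27699 - 1*0 = -27699 + 0 = -27699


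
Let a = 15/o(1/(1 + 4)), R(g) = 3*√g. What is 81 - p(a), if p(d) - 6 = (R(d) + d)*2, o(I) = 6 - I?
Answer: 2025/29 - 30*√87/29 ≈ 60.179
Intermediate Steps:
a = 75/29 (a = 15/(6 - 1/(1 + 4)) = 15/(6 - 1/5) = 15/(6 - 1*⅕) = 15/(6 - ⅕) = 15/(29/5) = 15*(5/29) = 75/29 ≈ 2.5862)
p(d) = 6 + 2*d + 6*√d (p(d) = 6 + (3*√d + d)*2 = 6 + (d + 3*√d)*2 = 6 + (2*d + 6*√d) = 6 + 2*d + 6*√d)
81 - p(a) = 81 - (6 + 2*(75/29) + 6*√(75/29)) = 81 - (6 + 150/29 + 6*(5*√87/29)) = 81 - (6 + 150/29 + 30*√87/29) = 81 - (324/29 + 30*√87/29) = 81 + (-324/29 - 30*√87/29) = 2025/29 - 30*√87/29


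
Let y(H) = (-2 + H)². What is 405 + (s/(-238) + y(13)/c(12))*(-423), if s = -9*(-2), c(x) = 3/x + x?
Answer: -3116430/833 ≈ -3741.2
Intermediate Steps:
c(x) = x + 3/x
s = 18
405 + (s/(-238) + y(13)/c(12))*(-423) = 405 + (18/(-238) + (-2 + 13)²/(12 + 3/12))*(-423) = 405 + (18*(-1/238) + 11²/(12 + 3*(1/12)))*(-423) = 405 + (-9/119 + 121/(12 + ¼))*(-423) = 405 + (-9/119 + 121/(49/4))*(-423) = 405 + (-9/119 + 121*(4/49))*(-423) = 405 + (-9/119 + 484/49)*(-423) = 405 + (8165/833)*(-423) = 405 - 3453795/833 = -3116430/833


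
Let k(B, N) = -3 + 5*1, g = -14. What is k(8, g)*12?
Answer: 24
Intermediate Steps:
k(B, N) = 2 (k(B, N) = -3 + 5 = 2)
k(8, g)*12 = 2*12 = 24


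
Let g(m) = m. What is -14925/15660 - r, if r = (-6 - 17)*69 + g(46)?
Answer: 1607809/1044 ≈ 1540.0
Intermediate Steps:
r = -1541 (r = (-6 - 17)*69 + 46 = -23*69 + 46 = -1587 + 46 = -1541)
-14925/15660 - r = -14925/15660 - 1*(-1541) = -14925*1/15660 + 1541 = -995/1044 + 1541 = 1607809/1044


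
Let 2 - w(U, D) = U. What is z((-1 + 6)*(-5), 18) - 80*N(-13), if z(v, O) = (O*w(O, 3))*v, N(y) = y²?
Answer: -6320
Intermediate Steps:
w(U, D) = 2 - U
z(v, O) = O*v*(2 - O) (z(v, O) = (O*(2 - O))*v = O*v*(2 - O))
z((-1 + 6)*(-5), 18) - 80*N(-13) = 18*((-1 + 6)*(-5))*(2 - 1*18) - 80*(-13)² = 18*(5*(-5))*(2 - 18) - 80*169 = 18*(-25)*(-16) - 13520 = 7200 - 13520 = -6320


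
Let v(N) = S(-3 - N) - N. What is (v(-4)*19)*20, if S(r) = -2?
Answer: 760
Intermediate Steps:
v(N) = -2 - N
(v(-4)*19)*20 = ((-2 - 1*(-4))*19)*20 = ((-2 + 4)*19)*20 = (2*19)*20 = 38*20 = 760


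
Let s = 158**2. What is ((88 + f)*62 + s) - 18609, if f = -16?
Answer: 10819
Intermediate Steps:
s = 24964
((88 + f)*62 + s) - 18609 = ((88 - 16)*62 + 24964) - 18609 = (72*62 + 24964) - 18609 = (4464 + 24964) - 18609 = 29428 - 18609 = 10819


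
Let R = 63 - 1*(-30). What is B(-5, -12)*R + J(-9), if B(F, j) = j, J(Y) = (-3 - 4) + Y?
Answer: -1132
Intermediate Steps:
J(Y) = -7 + Y
R = 93 (R = 63 + 30 = 93)
B(-5, -12)*R + J(-9) = -12*93 + (-7 - 9) = -1116 - 16 = -1132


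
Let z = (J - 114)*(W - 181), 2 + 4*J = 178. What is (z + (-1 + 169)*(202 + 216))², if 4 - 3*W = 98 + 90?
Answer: 68414679844/9 ≈ 7.6016e+9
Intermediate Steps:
J = 44 (J = -½ + (¼)*178 = -½ + 89/2 = 44)
W = -184/3 (W = 4/3 - (98 + 90)/3 = 4/3 - ⅓*188 = 4/3 - 188/3 = -184/3 ≈ -61.333)
z = 50890/3 (z = (44 - 114)*(-184/3 - 181) = -70*(-727/3) = 50890/3 ≈ 16963.)
(z + (-1 + 169)*(202 + 216))² = (50890/3 + (-1 + 169)*(202 + 216))² = (50890/3 + 168*418)² = (50890/3 + 70224)² = (261562/3)² = 68414679844/9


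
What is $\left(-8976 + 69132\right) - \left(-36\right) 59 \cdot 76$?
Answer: $221580$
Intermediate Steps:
$\left(-8976 + 69132\right) - \left(-36\right) 59 \cdot 76 = 60156 - \left(-2124\right) 76 = 60156 - -161424 = 60156 + 161424 = 221580$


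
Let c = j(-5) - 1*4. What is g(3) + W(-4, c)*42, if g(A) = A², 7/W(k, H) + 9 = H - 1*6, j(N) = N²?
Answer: 58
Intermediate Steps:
c = 21 (c = (-5)² - 1*4 = 25 - 4 = 21)
W(k, H) = 7/(-15 + H) (W(k, H) = 7/(-9 + (H - 1*6)) = 7/(-9 + (H - 6)) = 7/(-9 + (-6 + H)) = 7/(-15 + H))
g(3) + W(-4, c)*42 = 3² + (7/(-15 + 21))*42 = 9 + (7/6)*42 = 9 + 49 = 58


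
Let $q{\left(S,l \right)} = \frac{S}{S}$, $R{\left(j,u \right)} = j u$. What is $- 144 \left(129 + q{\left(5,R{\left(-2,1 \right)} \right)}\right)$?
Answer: $-18720$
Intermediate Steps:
$q{\left(S,l \right)} = 1$
$- 144 \left(129 + q{\left(5,R{\left(-2,1 \right)} \right)}\right) = - 144 \left(129 + 1\right) = \left(-144\right) 130 = -18720$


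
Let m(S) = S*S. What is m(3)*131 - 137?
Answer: 1042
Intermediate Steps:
m(S) = S²
m(3)*131 - 137 = 3²*131 - 137 = 9*131 - 137 = 1179 - 137 = 1042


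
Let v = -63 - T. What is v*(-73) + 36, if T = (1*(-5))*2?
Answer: 3905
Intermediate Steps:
T = -10 (T = -5*2 = -10)
v = -53 (v = -63 - 1*(-10) = -63 + 10 = -53)
v*(-73) + 36 = -53*(-73) + 36 = 3869 + 36 = 3905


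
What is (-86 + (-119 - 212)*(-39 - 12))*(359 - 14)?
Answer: 5794275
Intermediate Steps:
(-86 + (-119 - 212)*(-39 - 12))*(359 - 14) = (-86 - 331*(-51))*345 = (-86 + 16881)*345 = 16795*345 = 5794275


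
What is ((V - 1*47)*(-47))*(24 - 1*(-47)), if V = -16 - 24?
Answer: 290319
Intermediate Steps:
V = -40
((V - 1*47)*(-47))*(24 - 1*(-47)) = ((-40 - 1*47)*(-47))*(24 - 1*(-47)) = ((-40 - 47)*(-47))*(24 + 47) = -87*(-47)*71 = 4089*71 = 290319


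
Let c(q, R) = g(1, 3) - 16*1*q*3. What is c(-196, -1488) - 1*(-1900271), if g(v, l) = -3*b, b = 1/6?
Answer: 3819357/2 ≈ 1.9097e+6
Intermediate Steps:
b = ⅙ ≈ 0.16667
g(v, l) = -½ (g(v, l) = -3*⅙ = -½)
c(q, R) = -½ - 48*q (c(q, R) = -½ - 16*1*q*3 = -½ - 16*q*3 = -½ - 48*q)
c(-196, -1488) - 1*(-1900271) = (-½ - 48*(-196)) - 1*(-1900271) = (-½ + 9408) + 1900271 = 18815/2 + 1900271 = 3819357/2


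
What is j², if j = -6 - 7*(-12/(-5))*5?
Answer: 8100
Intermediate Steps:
j = -90 (j = -6 - 7*(-12*(-1)/5)*5 = -6 - 7*(-4*(-⅗))*5 = -6 - 84*5/5 = -6 - 7*12 = -6 - 84 = -90)
j² = (-90)² = 8100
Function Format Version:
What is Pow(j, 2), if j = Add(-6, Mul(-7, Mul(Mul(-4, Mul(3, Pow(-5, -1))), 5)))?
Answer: 8100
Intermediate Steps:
j = -90 (j = Add(-6, Mul(-7, Mul(Mul(-4, Mul(3, Rational(-1, 5))), 5))) = Add(-6, Mul(-7, Mul(Mul(-4, Rational(-3, 5)), 5))) = Add(-6, Mul(-7, Mul(Rational(12, 5), 5))) = Add(-6, Mul(-7, 12)) = Add(-6, -84) = -90)
Pow(j, 2) = Pow(-90, 2) = 8100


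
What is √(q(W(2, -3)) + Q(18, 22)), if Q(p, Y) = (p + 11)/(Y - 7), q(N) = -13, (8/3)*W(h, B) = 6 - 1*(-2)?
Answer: I*√2490/15 ≈ 3.3267*I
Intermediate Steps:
W(h, B) = 3 (W(h, B) = 3*(6 - 1*(-2))/8 = 3*(6 + 2)/8 = (3/8)*8 = 3)
Q(p, Y) = (11 + p)/(-7 + Y)
√(q(W(2, -3)) + Q(18, 22)) = √(-13 + (11 + 18)/(-7 + 22)) = √(-13 + 29/15) = √(-166/15) = I*√2490/15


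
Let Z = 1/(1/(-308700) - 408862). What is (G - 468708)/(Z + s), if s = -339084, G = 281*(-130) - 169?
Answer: 21263432662387069/14265908071999128 ≈ 1.4905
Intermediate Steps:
G = -36699 (G = -36530 - 169 = -36699)
Z = -308700/126215699401 (Z = 1/(-1/308700 - 408862) = 1/(-126215699401/308700) = -308700/126215699401 ≈ -2.4458e-6)
(G - 468708)/(Z + s) = (-36699 - 468708)/(-308700/126215699401 - 339084) = -505407/(-42797724215997384/126215699401) = -505407*(-126215699401/42797724215997384) = 21263432662387069/14265908071999128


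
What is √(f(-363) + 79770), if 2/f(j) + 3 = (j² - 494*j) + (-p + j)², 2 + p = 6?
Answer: 2*√3962916439613471/445777 ≈ 282.44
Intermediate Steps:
p = 4 (p = -2 + 6 = 4)
f(j) = 2/(-3 + j² + (-4 + j)² - 494*j) (f(j) = 2/(-3 + ((j² - 494*j) + (-1*4 + j)²)) = 2/(-3 + ((j² - 494*j) + (-4 + j)²)) = 2/(-3 + (j² + (-4 + j)² - 494*j)) = 2/(-3 + j² + (-4 + j)² - 494*j))
√(f(-363) + 79770) = √(2/(13 - 502*(-363) + 2*(-363)²) + 79770) = √(2/(13 + 182226 + 2*131769) + 79770) = √(2/(13 + 182226 + 263538) + 79770) = √(2/445777 + 79770) = √(35559631292/445777) = 2*√3962916439613471/445777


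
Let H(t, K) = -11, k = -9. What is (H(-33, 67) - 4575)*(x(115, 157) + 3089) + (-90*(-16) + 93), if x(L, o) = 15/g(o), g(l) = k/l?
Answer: -38893853/3 ≈ -1.2965e+7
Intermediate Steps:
g(l) = -9/l
x(L, o) = -5*o/3 (x(L, o) = 15/((-9/o)) = 15*(-o/9) = -5*o/3)
(H(-33, 67) - 4575)*(x(115, 157) + 3089) + (-90*(-16) + 93) = (-11 - 4575)*(-5/3*157 + 3089) + (-90*(-16) + 93) = -4586*(-785/3 + 3089) + (1440 + 93) = -4586*8482/3 + 1533 = -38898452/3 + 1533 = -38893853/3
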